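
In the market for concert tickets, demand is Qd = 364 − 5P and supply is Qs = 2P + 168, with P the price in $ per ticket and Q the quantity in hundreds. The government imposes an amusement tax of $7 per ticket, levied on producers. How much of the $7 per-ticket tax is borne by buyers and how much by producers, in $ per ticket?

Buyers bear $2 per ticket; producers bear $5 per ticket.

Without the tax, 364 − 5P = 2P + 168 gives 7P = 196, so P* = $28 and Q* = 224.
With the tax collected from producers, supply shifts: Qs = 2(P − 7) + 168.
Solving gives Q = 214 with buyers paying $30 and producers receiving $23 (the $7 wedge).
Burden on buyers: $2; on producers: $5. (They sum to $7.)
The less price-elastic side of the market bears the larger share of a per-unit tax.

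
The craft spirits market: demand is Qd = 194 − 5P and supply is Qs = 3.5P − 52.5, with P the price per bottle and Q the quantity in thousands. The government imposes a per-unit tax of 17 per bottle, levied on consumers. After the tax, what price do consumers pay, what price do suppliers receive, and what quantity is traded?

Before the tax: set 194 − 5P = 3.5P − 52.5 → P* = 29, Q* = 49.
With the tax collected from consumers, demand (in seller-price terms) shifts: Qd = 194 − 5(P + 17).
Solving gives Q = 14 with consumers paying 36 and suppliers receiving 19 (the 17 wedge).
The less price-elastic side of the market bears the larger share of a per-unit tax.

Consumers pay 36; suppliers receive 19; quantity = 14.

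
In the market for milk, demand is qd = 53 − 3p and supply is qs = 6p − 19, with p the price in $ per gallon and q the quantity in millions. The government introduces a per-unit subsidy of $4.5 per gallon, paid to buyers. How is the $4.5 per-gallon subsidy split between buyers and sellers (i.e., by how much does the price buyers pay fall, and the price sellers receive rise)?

Before the subsidy: set 53 − 3p = 6p − 19 → p* = $8, q* = 29.
With a per-unit subsidy paid to buyers, each effectively pays p − 4.5, so demand becomes qd = 53 − 3(p − 4.5).
Solving gives q = 38 with buyers paying $5 and sellers receiving $9.5 (the $4.5 wedge).
Gain to buyers: $3; to sellers: $1.5. (They sum to $4.5.)

Buyers gain $3 per gallon; sellers gain $1.5 per gallon.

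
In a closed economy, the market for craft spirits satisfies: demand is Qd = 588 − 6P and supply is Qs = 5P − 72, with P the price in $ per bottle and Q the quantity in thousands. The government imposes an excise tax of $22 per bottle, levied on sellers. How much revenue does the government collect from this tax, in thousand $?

Tax revenue = $3696 thousand.

Before the tax: set 588 − 6P = 5P − 72 → P* = $60, Q* = 228.
With the tax collected from sellers, supply shifts: Qs = 5(P − 22) − 72.
Solving gives Q = 168 with buyers paying $70 and sellers receiving $48 (the $22 wedge).
Revenue = t · Q = 22 · 168 = $3696.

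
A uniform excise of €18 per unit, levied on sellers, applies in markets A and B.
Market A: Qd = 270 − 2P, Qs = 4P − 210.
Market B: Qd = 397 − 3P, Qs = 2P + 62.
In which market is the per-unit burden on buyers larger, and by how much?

Market A, by €4.8.

Market A: pre-tax P* = €80, Q* = 110; post-tax Q = 86; per-unit burden on buyers = €12.
Market B: pre-tax P* = €67, Q* = 196; post-tax Q = 174.4; per-unit burden on buyers = €7.2.
Difference: €12 vs €7.2 → market A is larger by €4.8.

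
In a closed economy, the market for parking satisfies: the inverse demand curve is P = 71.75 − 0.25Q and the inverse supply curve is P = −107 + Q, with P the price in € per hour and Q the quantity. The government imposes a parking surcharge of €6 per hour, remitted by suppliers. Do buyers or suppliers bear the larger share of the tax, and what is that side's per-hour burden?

Suppliers bear the larger share: €4.8 per hour.

Rewrite in direct form: Qd = 287 − 4P and Qs = P + 107.
Before the tax: set 287 − 4P = P + 107 → P* = €36, Q* = 143.
With the tax collected from suppliers, supply shifts: Qs = (P − 6) + 107.
New equilibrium: buyers pay €37.2, suppliers receive €31.2, Q = 138.2. (Wedge: Pb − Ps = 6.)
Per-hour burden: buyers €1.2, suppliers €4.8.
Suppliers take the larger share because supply is less price-elastic here (demand slope 4 vs supply slope 1).
The less price-elastic side of the market bears the larger share of a per-unit tax.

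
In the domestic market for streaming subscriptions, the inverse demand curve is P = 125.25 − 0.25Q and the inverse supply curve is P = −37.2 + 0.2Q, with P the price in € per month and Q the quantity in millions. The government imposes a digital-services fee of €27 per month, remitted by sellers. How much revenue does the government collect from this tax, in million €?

Tax revenue = €8127 million.

Inverting to Q(P) form: Qd = 501 − 4P; Qs = 5P + 186.
Before the tax: set 501 − 4P = 5P + 186 → P* = €35, Q* = 361.
With the tax collected from sellers, supply shifts: Qs = 5(P − 27) + 186.
New equilibrium: consumers pay €50, sellers receive €23, Q = 301. (Wedge: Pb − Ps = 27.)
Revenue = t · Q = 27 · 301 = €8127.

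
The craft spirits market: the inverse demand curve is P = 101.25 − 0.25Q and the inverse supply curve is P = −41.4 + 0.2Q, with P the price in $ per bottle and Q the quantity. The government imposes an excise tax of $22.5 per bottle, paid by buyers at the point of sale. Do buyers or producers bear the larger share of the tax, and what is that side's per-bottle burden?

Inverting to Q(P) form: Qd = 405 − 4P; Qs = 5P + 207.
Before the tax: set 405 − 4P = 5P + 207 → P* = $22, Q* = 317.
With the tax collected from buyers, demand (in seller-price terms) shifts: Qd = 405 − 4(P + 22.5).
Solving gives Q = 267 with buyers paying $34.5 and producers receiving $12 (the $22.5 wedge).
Per-bottle burden: buyers $12.5, producers $10.
Buyers take the larger share because demand is less price-elastic here (demand slope 4 vs supply slope 5).

Buyers bear the larger share: $12.5 per bottle.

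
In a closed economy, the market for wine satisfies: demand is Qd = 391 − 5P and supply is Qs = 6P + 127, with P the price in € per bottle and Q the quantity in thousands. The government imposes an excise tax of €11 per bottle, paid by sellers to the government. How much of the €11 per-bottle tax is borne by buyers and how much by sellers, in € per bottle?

Buyers bear €6 per bottle; sellers bear €5 per bottle.

Without the tax, 391 − 5P = 6P + 127 gives 11P = 264, so P* = €24 and Q* = 271.
With the tax collected from sellers, supply shifts: Qs = 6(P − 11) + 127.
Solving gives Q = 241 with buyers paying €30 and sellers receiving €19 (the €11 wedge).
Burden on buyers: €6; on sellers: €5. (They sum to €11.)
The less price-elastic side of the market bears the larger share of a per-unit tax.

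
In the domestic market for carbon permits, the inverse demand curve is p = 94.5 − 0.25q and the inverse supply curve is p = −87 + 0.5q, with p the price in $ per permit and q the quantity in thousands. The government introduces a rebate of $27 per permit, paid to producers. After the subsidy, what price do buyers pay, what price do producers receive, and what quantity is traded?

Buyers pay $25; producers receive $52; quantity = 278.

Inverting to q(p) form: qd = 378 − 4p; qs = 2p + 174.
Before the subsidy: set 378 − 4p = 2p + 174 → p* = $34, q* = 242.
With a per-unit subsidy paid to producers, each receives p + 27 per unit sold, so supply becomes qs = 2(p + 27) + 174.
Solving gives q = 278 with buyers paying $25 and producers receiving $52 (the $27 wedge).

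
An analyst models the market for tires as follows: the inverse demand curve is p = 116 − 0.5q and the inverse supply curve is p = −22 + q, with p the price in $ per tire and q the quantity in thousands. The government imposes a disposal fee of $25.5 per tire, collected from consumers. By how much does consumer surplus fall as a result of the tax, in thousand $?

Consumer surplus falls by $709.75 thousand.

Inverting to q(p) form: qd = 232 − 2p; qs = p + 22.
Before the tax: set 232 − 2p = p + 22 → p* = $70, q* = 92.
With the tax collected from consumers, demand (in seller-price terms) shifts: qd = 232 − 2(p + 25.5).
Solving gives q = 75 with consumers paying $78.5 and producers receiving $53 (the $25.5 wedge).
ΔCS is the trapezoid between Q = 75 and Q = 92 of height $8.5: ½ · (92 + 75) · 8.5 = $709.75.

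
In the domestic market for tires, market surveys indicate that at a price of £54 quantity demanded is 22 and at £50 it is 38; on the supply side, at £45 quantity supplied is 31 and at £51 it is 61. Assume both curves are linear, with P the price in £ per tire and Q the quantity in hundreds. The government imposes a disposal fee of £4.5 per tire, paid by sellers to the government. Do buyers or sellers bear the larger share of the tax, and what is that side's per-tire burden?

Buyers bear the larger share: £2.5 per tire.

Demand slope: (38 − 22)/(50 − 54) = -4, so Qd = 238 − 4P.
Supply slope: (61 − 31)/(51 − 45) = 5, so Qs = 5P − 194.
Without the tax, 238 − 4P = 5P − 194 gives 9P = 432, so P* = £48 and Q* = 46.
With the tax collected from sellers, supply shifts: Qs = 5(P − 4.5) − 194.
Solving gives Q = 36 with buyers paying £50.5 and sellers receiving £46 (the £4.5 wedge).
Per-tire burden: buyers £2.5, sellers £2.
Buyers take the larger share because demand is less price-elastic here (demand slope 4 vs supply slope 5).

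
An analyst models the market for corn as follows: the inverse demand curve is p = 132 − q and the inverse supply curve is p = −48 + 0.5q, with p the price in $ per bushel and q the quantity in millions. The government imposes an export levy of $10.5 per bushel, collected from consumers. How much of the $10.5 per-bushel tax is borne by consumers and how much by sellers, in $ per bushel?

Inverting to q(p) form: qd = 132 − p; qs = 2p + 96.
Without the tax, 132 − p = 2p + 96 gives 3p = 36, so p* = $12 and q* = 120.
With the tax collected from consumers, demand (in seller-price terms) shifts: qd = 132 − (p + 10.5).
Solving gives q = 113 with consumers paying $19 and sellers receiving $8.5 (the $10.5 wedge).
Burden on consumers: $7; on sellers: $3.5. (They sum to $10.5.)

Consumers bear $7 per bushel; sellers bear $3.5 per bushel.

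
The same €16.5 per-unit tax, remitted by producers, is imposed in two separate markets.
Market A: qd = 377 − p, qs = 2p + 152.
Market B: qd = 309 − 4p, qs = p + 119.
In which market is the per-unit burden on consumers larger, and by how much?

Market A, by €7.7.

Market A: pre-tax p* = €75, q* = 302; post-tax q = 291; per-unit burden on consumers = €11.
Market B: pre-tax p* = €38, q* = 157; post-tax q = 143.8; per-unit burden on consumers = €3.3.
Difference: €11 vs €3.3 → market A is larger by €7.7.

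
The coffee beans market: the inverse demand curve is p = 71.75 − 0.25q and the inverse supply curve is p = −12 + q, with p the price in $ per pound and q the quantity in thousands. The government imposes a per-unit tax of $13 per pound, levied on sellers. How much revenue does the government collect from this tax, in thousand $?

Inverting to q(p) form: qd = 287 − 4p; qs = p + 12.
Without the tax, 287 − 4p = p + 12 gives 5p = 275, so p* = $55 and q* = 67.
With the tax collected from sellers, supply shifts: qs = (p − 13) + 12.
Solving gives q = 56.6 with buyers paying $57.6 and sellers receiving $44.6 (the $13 wedge).
Revenue = t · Q = 13 · 56.6 = $735.8.

Tax revenue = $735.8 thousand.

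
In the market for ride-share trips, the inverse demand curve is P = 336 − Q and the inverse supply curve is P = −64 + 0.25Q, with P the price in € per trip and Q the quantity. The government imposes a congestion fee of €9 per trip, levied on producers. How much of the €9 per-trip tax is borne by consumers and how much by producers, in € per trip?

Rewrite in direct form: Qd = 336 − P and Qs = 4P + 256.
Without the tax, 336 − P = 4P + 256 gives 5P = 80, so P* = €16 and Q* = 320.
With the tax collected from producers, supply shifts: Qs = 4(P − 9) + 256.
New equilibrium: consumers pay €23.2, producers receive €14.2, Q = 312.8. (Wedge: Pb − Ps = 9.)
Burden on consumers: €7.2; on producers: €1.8. (They sum to €9.)

Consumers bear €7.2 per trip; producers bear €1.8 per trip.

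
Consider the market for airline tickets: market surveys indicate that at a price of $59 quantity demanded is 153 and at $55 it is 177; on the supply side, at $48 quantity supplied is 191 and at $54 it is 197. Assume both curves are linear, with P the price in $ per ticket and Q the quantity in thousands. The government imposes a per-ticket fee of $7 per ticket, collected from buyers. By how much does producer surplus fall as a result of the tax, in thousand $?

Demand slope: (177 − 153)/(55 − 59) = -6, so Qd = 507 − 6P.
Supply slope: (197 − 191)/(54 − 48) = 1, so Qs = P + 143.
Without the tax, 507 − 6P = P + 143 gives 7P = 364, so P* = $52 and Q* = 195.
With the tax collected from buyers, demand (in seller-price terms) shifts: Qd = 507 − 6(P + 7).
New equilibrium: buyers pay $53, producers receive $46, Q = 189. (Wedge: Pb − Ps = 7.)
ΔPS is the trapezoid between Q = 189 and Q = 195 of height $6: ½ · (195 + 189) · 6 = $1152.

Producer surplus falls by $1152 thousand.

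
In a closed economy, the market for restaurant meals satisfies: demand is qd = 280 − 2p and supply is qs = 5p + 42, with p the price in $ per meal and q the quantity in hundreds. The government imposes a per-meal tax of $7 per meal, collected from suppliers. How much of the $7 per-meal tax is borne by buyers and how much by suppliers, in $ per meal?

Before the tax: set 280 − 2p = 5p + 42 → p* = $34, q* = 212.
With the tax collected from suppliers, supply shifts: qs = 5(p − 7) + 42.
Solving gives q = 202 with buyers paying $39 and suppliers receiving $32 (the $7 wedge).
Burden on buyers: $5; on suppliers: $2. (They sum to $7.)

Buyers bear $5 per meal; suppliers bear $2 per meal.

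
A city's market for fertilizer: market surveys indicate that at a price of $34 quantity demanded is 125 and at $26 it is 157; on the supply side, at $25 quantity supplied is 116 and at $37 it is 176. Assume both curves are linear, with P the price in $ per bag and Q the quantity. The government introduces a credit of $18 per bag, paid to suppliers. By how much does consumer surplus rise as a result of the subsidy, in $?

Demand slope: (157 − 125)/(26 − 34) = -4, so Qd = 261 − 4P.
Supply slope: (176 − 116)/(37 − 25) = 5, so Qs = 5P − 9.
Without the subsidy, 261 − 4P = 5P − 9 gives 9P = 270, so P* = $30 and Q* = 141.
With a per-unit subsidy paid to suppliers, each receives P + 18 per unit sold, so supply becomes Qs = 5(P + 18) − 9.
New equilibrium: consumers pay $20, suppliers receive $38, Q = 181. (Wedge: Pb − Ps = −18.)
ΔCS is the trapezoid between Q = 181 and Q = 141 of height $10: ½ · (141 + 181) · 10 = $1610.

Consumer surplus rises by $1610.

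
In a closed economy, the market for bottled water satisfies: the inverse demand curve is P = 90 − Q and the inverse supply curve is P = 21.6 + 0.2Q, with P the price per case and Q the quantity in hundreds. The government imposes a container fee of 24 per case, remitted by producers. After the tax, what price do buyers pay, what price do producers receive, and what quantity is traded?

Inverting to Q(P) form: Qd = 90 − P; Qs = 5P − 108.
Without the tax, 90 − P = 5P − 108 gives 6P = 198, so P* = 33 and Q* = 57.
With the tax collected from producers, supply shifts: Qs = 5(P − 24) − 108.
Solving gives Q = 37 with buyers paying 53 and producers receiving 29 (the 24 wedge).
The less price-elastic side of the market bears the larger share of a per-unit tax.

Buyers pay 53; producers receive 29; quantity = 37.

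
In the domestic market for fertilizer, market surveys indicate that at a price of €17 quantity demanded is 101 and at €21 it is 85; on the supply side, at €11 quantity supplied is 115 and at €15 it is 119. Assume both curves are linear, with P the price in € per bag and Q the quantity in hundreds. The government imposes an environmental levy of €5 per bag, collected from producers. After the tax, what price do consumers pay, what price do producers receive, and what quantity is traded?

Demand slope: (85 − 101)/(21 − 17) = -4, so Qd = 169 − 4P.
Supply slope: (119 − 115)/(15 − 11) = 1, so Qs = P + 104.
Without the tax, 169 − 4P = P + 104 gives 5P = 65, so P* = €13 and Q* = 117.
With the tax collected from producers, supply shifts: Qs = (P − 5) + 104.
New equilibrium: consumers pay €14, producers receive €9, Q = 113. (Wedge: Pb − Ps = 5.)

Consumers pay €14; producers receive €9; quantity = 113.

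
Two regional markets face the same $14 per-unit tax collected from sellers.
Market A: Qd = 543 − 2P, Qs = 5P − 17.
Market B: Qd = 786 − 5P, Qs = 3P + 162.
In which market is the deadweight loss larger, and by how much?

Market A: pre-tax P* = $80, Q* = 383; post-tax Q = 363; deadweight loss = $140.
Market B: pre-tax P* = $78, Q* = 396; post-tax Q = 369.75; deadweight loss = $183.75.
Difference: $140 vs $183.75 → market B is larger by $43.75.

Market B, by $43.75.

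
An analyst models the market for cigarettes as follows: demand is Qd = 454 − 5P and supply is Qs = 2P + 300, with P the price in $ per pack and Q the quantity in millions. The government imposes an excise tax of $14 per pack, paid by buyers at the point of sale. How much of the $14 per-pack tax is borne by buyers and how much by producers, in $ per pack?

Without the tax, 454 − 5P = 2P + 300 gives 7P = 154, so P* = $22 and Q* = 344.
With the tax collected from buyers, demand (in seller-price terms) shifts: Qd = 454 − 5(P + 14).
Solving gives Q = 324 with buyers paying $26 and producers receiving $12 (the $14 wedge).
Burden on buyers: $4; on producers: $10. (They sum to $14.)
The less price-elastic side of the market bears the larger share of a per-unit tax.

Buyers bear $4 per pack; producers bear $10 per pack.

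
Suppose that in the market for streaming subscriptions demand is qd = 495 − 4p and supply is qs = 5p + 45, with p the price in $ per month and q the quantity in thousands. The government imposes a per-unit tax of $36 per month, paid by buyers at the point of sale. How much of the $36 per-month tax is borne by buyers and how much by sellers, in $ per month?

Buyers bear $20 per month; sellers bear $16 per month.

Before the tax: set 495 − 4p = 5p + 45 → p* = $50, q* = 295.
With the tax collected from buyers, demand (in seller-price terms) shifts: qd = 495 − 4(p + 36).
Solving gives q = 215 with buyers paying $70 and sellers receiving $34 (the $36 wedge).
Burden on buyers: $20; on sellers: $16. (They sum to $36.)
The less price-elastic side of the market bears the larger share of a per-unit tax.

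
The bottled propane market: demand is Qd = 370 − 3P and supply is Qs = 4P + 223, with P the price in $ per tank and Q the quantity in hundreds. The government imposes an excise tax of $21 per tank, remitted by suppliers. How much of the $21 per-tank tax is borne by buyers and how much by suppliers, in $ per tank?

Before the tax: set 370 − 3P = 4P + 223 → P* = $21, Q* = 307.
With the tax collected from suppliers, supply shifts: Qs = 4(P − 21) + 223.
Solving gives Q = 271 with buyers paying $33 and suppliers receiving $12 (the $21 wedge).
Burden on buyers: $12; on suppliers: $9. (They sum to $21.)
The less price-elastic side of the market bears the larger share of a per-unit tax.

Buyers bear $12 per tank; suppliers bear $9 per tank.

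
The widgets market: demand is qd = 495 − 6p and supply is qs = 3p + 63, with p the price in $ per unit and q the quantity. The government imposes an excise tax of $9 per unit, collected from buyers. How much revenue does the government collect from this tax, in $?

Tax revenue = $1701.

Before the tax: set 495 − 6p = 3p + 63 → p* = $48, q* = 207.
With the tax collected from buyers, demand (in seller-price terms) shifts: qd = 495 − 6(p + 9).
Solving gives q = 189 with buyers paying $51 and producers receiving $42 (the $9 wedge).
Revenue = t · Q = 9 · 189 = $1701.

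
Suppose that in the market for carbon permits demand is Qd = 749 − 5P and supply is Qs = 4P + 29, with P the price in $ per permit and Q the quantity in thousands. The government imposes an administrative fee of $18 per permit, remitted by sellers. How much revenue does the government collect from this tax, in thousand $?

Without the tax, 749 − 5P = 4P + 29 gives 9P = 720, so P* = $80 and Q* = 349.
With the tax collected from sellers, supply shifts: Qs = 4(P − 18) + 29.
New equilibrium: consumers pay $88, sellers receive $70, Q = 309. (Wedge: Pb − Ps = 18.)
Revenue = t · Q = 18 · 309 = $5562.

Tax revenue = $5562 thousand.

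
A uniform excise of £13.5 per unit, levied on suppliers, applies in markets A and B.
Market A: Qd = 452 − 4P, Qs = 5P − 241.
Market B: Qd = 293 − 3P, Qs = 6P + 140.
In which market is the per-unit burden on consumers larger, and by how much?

Market A: pre-tax P* = £77, Q* = 144; post-tax Q = 114; per-unit burden on consumers = £7.5.
Market B: pre-tax P* = £17, Q* = 242; post-tax Q = 215; per-unit burden on consumers = £9.
Difference: £7.5 vs £9 → market B is larger by £1.5.

Market B, by £1.5.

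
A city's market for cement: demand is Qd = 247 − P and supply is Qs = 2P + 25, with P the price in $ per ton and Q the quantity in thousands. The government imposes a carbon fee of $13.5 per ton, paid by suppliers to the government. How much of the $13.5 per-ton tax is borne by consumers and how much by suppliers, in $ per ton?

Consumers bear $9 per ton; suppliers bear $4.5 per ton.

Before the tax: set 247 − P = 2P + 25 → P* = $74, Q* = 173.
With the tax collected from suppliers, supply shifts: Qs = 2(P − 13.5) + 25.
Solving gives Q = 164 with consumers paying $83 and suppliers receiving $69.5 (the $13.5 wedge).
Burden on consumers: $9; on suppliers: $4.5. (They sum to $13.5.)
The less price-elastic side of the market bears the larger share of a per-unit tax.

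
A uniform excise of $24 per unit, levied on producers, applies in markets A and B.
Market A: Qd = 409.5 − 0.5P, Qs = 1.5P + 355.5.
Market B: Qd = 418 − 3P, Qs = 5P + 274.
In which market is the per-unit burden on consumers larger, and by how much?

Market A, by $3.

Market A: pre-tax P* = $27, Q* = 396; post-tax Q = 387; per-unit burden on consumers = $18.
Market B: pre-tax P* = $18, Q* = 364; post-tax Q = 319; per-unit burden on consumers = $15.
Difference: $18 vs $15 → market A is larger by $3.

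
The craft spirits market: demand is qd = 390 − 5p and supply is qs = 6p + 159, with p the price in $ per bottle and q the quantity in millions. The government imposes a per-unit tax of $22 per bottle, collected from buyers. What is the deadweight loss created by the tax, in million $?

Deadweight loss = $660 million.

Without the tax, 390 − 5p = 6p + 159 gives 11p = 231, so p* = $21 and q* = 285.
With the tax collected from buyers, demand (in seller-price terms) shifts: qd = 390 − 5(p + 22).
New equilibrium: buyers pay $33, producers receive $11, q = 225. (Wedge: pb − ps = 22.)
Quantity falls by |ΔQ| = |285 − 225| = 60.
DWL = ½ · t · |ΔQ| = ½ · 22 · 60 = $660.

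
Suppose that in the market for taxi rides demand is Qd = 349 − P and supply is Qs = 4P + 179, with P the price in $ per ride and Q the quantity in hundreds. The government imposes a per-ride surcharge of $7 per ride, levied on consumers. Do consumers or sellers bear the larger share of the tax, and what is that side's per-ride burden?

Consumers bear the larger share: $5.6 per ride.

Before the tax: set 349 − P = 4P + 179 → P* = $34, Q* = 315.
With the tax collected from consumers, demand (in seller-price terms) shifts: Qd = 349 − (P + 7).
New equilibrium: consumers pay $39.6, sellers receive $32.6, Q = 309.4. (Wedge: Pb − Ps = 7.)
Per-ride burden: consumers $5.6, sellers $1.4.
Consumers take the larger share because demand is less price-elastic here (demand slope 1 vs supply slope 4).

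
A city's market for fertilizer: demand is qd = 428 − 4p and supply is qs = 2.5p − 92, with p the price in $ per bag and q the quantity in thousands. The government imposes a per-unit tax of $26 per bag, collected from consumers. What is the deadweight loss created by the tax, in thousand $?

Before the tax: set 428 − 4p = 2.5p − 92 → p* = $80, q* = 108.
With the tax collected from consumers, demand (in seller-price terms) shifts: qd = 428 − 4(p + 26).
Solving gives q = 68 with consumers paying $90 and producers receiving $64 (the $26 wedge).
Quantity falls by |ΔQ| = |108 − 68| = 40.
DWL = ½ · t · |ΔQ| = ½ · 26 · 40 = $520.

Deadweight loss = $520 thousand.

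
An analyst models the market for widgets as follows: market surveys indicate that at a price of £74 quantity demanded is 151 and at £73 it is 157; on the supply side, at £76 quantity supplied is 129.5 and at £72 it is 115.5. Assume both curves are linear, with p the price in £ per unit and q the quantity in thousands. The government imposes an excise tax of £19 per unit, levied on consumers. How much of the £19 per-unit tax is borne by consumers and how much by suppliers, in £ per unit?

Consumers bear £7 per unit; suppliers bear £12 per unit.

Demand slope: (157 − 151)/(73 − 74) = -6, so qd = 595 − 6p.
Supply slope: (115.5 − 129.5)/(72 − 76) = 3.5, so qs = 3.5p − 136.5.
Without the tax, 595 − 6p = 3.5p − 136.5 gives 9.5p = 731.5, so p* = £77 and q* = 133.
With the tax collected from consumers, demand (in seller-price terms) shifts: qd = 595 − 6(p + 19).
Solving gives q = 91 with consumers paying £84 and suppliers receiving £65 (the £19 wedge).
Burden on consumers: £7; on suppliers: £12. (They sum to £19.)
The less price-elastic side of the market bears the larger share of a per-unit tax.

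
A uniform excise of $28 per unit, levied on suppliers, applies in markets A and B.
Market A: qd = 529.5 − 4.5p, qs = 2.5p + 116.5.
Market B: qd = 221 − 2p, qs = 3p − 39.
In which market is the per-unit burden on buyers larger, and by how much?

Market A: pre-tax p* = $59, q* = 264; post-tax q = 219; per-unit burden on buyers = $10.
Market B: pre-tax p* = $52, q* = 117; post-tax q = 83.4; per-unit burden on buyers = $16.8.
Difference: $10 vs $16.8 → market B is larger by $6.8.

Market B, by $6.8.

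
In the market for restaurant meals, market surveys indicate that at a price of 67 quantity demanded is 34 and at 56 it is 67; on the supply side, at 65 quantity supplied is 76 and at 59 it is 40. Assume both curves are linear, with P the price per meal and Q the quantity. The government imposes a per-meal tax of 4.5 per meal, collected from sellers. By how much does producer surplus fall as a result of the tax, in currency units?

Producer surplus falls by 71.25.

Demand slope: (67 − 34)/(56 − 67) = -3, so Qd = 235 − 3P.
Supply slope: (40 − 76)/(59 − 65) = 6, so Qs = 6P − 314.
Without the tax, 235 − 3P = 6P − 314 gives 9P = 549, so P* = 61 and Q* = 52.
With the tax collected from sellers, supply shifts: Qs = 6(P − 4.5) − 314.
New equilibrium: buyers pay 64, sellers receive 59.5, Q = 43. (Wedge: Pb − Ps = 4.5.)
ΔPS is the trapezoid between Q = 43 and Q = 52 of height 1.5: ½ · (52 + 43) · 1.5 = 71.25.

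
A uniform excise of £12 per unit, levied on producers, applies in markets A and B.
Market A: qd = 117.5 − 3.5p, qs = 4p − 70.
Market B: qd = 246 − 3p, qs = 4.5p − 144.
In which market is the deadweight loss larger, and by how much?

Market A, by £4.8.

Market A: pre-tax p* = £25, q* = 30; post-tax q = 7.6; deadweight loss = £134.4.
Market B: pre-tax p* = £52, q* = 90; post-tax q = 68.4; deadweight loss = £129.6.
Difference: £134.4 vs £129.6 → market A is larger by £4.8.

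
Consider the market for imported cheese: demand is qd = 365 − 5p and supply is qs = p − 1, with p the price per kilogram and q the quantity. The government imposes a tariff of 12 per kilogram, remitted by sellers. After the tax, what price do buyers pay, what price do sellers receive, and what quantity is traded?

Buyers pay 63; sellers receive 51; quantity = 50.

Without the tax, 365 − 5p = p − 1 gives 6p = 366, so p* = 61 and q* = 60.
With the tax collected from sellers, supply shifts: qs = (p − 12) − 1.
New equilibrium: buyers pay 63, sellers receive 51, q = 50. (Wedge: pb − ps = 12.)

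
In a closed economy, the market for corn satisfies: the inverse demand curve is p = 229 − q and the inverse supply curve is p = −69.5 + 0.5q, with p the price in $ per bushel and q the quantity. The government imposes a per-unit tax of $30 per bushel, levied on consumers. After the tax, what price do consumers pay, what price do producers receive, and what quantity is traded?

Rewrite in direct form: qd = 229 − p and qs = 2p + 139.
Without the tax, 229 − p = 2p + 139 gives 3p = 90, so p* = $30 and q* = 199.
With the tax collected from consumers, demand (in seller-price terms) shifts: qd = 229 − (p + 30).
New equilibrium: consumers pay $50, producers receive $20, q = 179. (Wedge: pb − ps = 30.)

Consumers pay $50; producers receive $20; quantity = 179.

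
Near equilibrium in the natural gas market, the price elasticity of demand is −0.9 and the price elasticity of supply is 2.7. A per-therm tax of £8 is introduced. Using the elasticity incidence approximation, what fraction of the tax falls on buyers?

Incidence ratio: buyers' share ≈ εs / (εs + |εd|) = 2.7 / (2.7 + 0.9) = 0.75.
Supply is the more elastic side, so buyers bear the larger share.

Buyers' share ≈ 0.75.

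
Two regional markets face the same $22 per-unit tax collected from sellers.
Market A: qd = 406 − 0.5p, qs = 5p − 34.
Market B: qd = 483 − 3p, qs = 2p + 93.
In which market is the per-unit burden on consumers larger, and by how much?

Market A, by $11.2.

Market A: pre-tax p* = $80, q* = 366; post-tax q = 356; per-unit burden on consumers = $20.
Market B: pre-tax p* = $78, q* = 249; post-tax q = 222.6; per-unit burden on consumers = $8.8.
Difference: $20 vs $8.8 → market A is larger by $11.2.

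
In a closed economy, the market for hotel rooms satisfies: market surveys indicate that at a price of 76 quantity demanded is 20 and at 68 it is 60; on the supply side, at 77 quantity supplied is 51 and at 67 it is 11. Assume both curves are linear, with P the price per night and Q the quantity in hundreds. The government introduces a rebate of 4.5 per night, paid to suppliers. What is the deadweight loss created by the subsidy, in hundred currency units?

Demand slope: (60 − 20)/(68 − 76) = -5, so Qd = 400 − 5P.
Supply slope: (11 − 51)/(67 − 77) = 4, so Qs = 4P − 257.
Without the subsidy, 400 − 5P = 4P − 257 gives 9P = 657, so P* = 73 and Q* = 35.
With a per-unit subsidy paid to suppliers, each receives P + 4.5 per unit sold, so supply becomes Qs = 4(P + 4.5) − 257.
New equilibrium: consumers pay 71, suppliers receive 75.5, Q = 45. (Wedge: Pb − Ps = −4.5.)
Quantity rises by |ΔQ| = |35 − 45| = 10.
DWL = ½ · t · |ΔQ| = ½ · 4.5 · 10 = 22.5.

Deadweight loss = 22.5 hundred.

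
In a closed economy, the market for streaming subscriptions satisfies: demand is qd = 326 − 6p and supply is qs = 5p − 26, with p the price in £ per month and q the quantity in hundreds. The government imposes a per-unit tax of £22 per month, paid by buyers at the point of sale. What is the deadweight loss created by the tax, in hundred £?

Before the tax: set 326 − 6p = 5p − 26 → p* = £32, q* = 134.
With the tax collected from buyers, demand (in seller-price terms) shifts: qd = 326 − 6(p + 22).
New equilibrium: buyers pay £42, producers receive £20, q = 74. (Wedge: pb − ps = 22.)
Quantity falls by |ΔQ| = |134 − 74| = 60.
DWL = ½ · t · |ΔQ| = ½ · 22 · 60 = £660.

Deadweight loss = £660 hundred.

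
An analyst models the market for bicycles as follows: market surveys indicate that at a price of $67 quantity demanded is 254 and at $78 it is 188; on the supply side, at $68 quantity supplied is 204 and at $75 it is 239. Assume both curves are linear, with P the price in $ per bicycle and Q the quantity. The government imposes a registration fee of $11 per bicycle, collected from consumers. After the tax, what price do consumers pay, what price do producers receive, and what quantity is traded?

Consumers pay $77; producers receive $66; quantity = 194.

Demand slope: (188 − 254)/(78 − 67) = -6, so Qd = 656 − 6P.
Supply slope: (239 − 204)/(75 − 68) = 5, so Qs = 5P − 136.
Without the tax, 656 − 6P = 5P − 136 gives 11P = 792, so P* = $72 and Q* = 224.
With the tax collected from consumers, demand (in seller-price terms) shifts: Qd = 656 − 6(P + 11).
New equilibrium: consumers pay $77, producers receive $66, Q = 194. (Wedge: Pb − Ps = 11.)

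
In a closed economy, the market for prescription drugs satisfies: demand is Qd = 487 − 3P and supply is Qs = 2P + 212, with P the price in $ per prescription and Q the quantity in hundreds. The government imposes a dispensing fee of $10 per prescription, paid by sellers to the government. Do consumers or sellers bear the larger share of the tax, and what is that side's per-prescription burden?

Before the tax: set 487 − 3P = 2P + 212 → P* = $55, Q* = 322.
With the tax collected from sellers, supply shifts: Qs = 2(P − 10) + 212.
Solving gives Q = 310 with consumers paying $59 and sellers receiving $49 (the $10 wedge).
Per-prescription burden: consumers $4, sellers $6.
Sellers take the larger share because supply is less price-elastic here (demand slope 3 vs supply slope 2).
The less price-elastic side of the market bears the larger share of a per-unit tax.

Sellers bear the larger share: $6 per prescription.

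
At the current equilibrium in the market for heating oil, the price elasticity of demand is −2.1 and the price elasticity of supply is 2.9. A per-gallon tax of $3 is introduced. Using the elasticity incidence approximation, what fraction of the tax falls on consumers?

Incidence ratio: consumers' share ≈ εs / (εs + |εd|) = 2.9 / (2.9 + 2.1) = 0.58.
Supply is the more elastic side, so consumers bear the larger share.

Consumers' share ≈ 0.58.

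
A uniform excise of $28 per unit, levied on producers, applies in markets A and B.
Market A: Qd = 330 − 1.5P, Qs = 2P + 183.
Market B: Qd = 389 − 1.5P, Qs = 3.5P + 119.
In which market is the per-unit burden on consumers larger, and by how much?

Market A: pre-tax P* = $42, Q* = 267; post-tax Q = 243; per-unit burden on consumers = $16.
Market B: pre-tax P* = $54, Q* = 308; post-tax Q = 278.6; per-unit burden on consumers = $19.6.
Difference: $16 vs $19.6 → market B is larger by $3.6.

Market B, by $3.6.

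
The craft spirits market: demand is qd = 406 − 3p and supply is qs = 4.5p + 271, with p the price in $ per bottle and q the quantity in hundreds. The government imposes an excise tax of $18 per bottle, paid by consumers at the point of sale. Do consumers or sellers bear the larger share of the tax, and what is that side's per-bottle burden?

Before the tax: set 406 − 3p = 4.5p + 271 → p* = $18, q* = 352.
With the tax collected from consumers, demand (in seller-price terms) shifts: qd = 406 − 3(p + 18).
Solving gives q = 319.6 with consumers paying $28.8 and sellers receiving $10.8 (the $18 wedge).
Per-bottle burden: consumers $10.8, sellers $7.2.
Consumers take the larger share because demand is less price-elastic here (demand slope 3 vs supply slope 4.5).
The less price-elastic side of the market bears the larger share of a per-unit tax.

Consumers bear the larger share: $10.8 per bottle.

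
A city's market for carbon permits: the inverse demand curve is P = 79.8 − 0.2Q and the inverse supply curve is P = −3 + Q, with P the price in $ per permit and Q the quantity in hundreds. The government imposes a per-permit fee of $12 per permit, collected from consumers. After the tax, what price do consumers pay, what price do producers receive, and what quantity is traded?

Inverting to Q(P) form: Qd = 399 − 5P; Qs = P + 3.
Before the tax: set 399 − 5P = P + 3 → P* = $66, Q* = 69.
With the tax collected from consumers, demand (in seller-price terms) shifts: Qd = 399 − 5(P + 12).
Solving gives Q = 59 with consumers paying $68 and producers receiving $56 (the $12 wedge).

Consumers pay $68; producers receive $56; quantity = 59.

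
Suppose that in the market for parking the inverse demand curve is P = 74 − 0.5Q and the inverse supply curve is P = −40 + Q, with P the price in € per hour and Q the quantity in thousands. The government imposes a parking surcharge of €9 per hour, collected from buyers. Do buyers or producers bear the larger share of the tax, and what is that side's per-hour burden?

Producers bear the larger share: €6 per hour.

Inverting to Q(P) form: Qd = 148 − 2P; Qs = P + 40.
Without the tax, 148 − 2P = P + 40 gives 3P = 108, so P* = €36 and Q* = 76.
With the tax collected from buyers, demand (in seller-price terms) shifts: Qd = 148 − 2(P + 9).
Solving gives Q = 70 with buyers paying €39 and producers receiving €30 (the €9 wedge).
Per-hour burden: buyers €3, producers €6.
Producers take the larger share because supply is less price-elastic here (demand slope 2 vs supply slope 1).
The less price-elastic side of the market bears the larger share of a per-unit tax.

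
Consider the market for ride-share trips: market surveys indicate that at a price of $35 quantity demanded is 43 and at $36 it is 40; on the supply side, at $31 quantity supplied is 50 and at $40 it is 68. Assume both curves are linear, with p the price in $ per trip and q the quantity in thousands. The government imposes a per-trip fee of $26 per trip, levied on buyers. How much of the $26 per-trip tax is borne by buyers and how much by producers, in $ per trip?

Demand slope: (40 − 43)/(36 − 35) = -3, so qd = 148 − 3p.
Supply slope: (68 − 50)/(40 − 31) = 2, so qs = 2p − 12.
Before the tax: set 148 − 3p = 2p − 12 → p* = $32, q* = 52.
With the tax collected from buyers, demand (in seller-price terms) shifts: qd = 148 − 3(p + 26).
Solving gives q = 20.8 with buyers paying $42.4 and producers receiving $16.4 (the $26 wedge).
Burden on buyers: $10.4; on producers: $15.6. (They sum to $26.)
The less price-elastic side of the market bears the larger share of a per-unit tax.

Buyers bear $10.4 per trip; producers bear $15.6 per trip.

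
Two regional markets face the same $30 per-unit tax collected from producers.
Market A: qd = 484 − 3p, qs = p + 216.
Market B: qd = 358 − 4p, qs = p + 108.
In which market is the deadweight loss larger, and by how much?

Market A: pre-tax p* = $67, q* = 283; post-tax q = 260.5; deadweight loss = $337.5.
Market B: pre-tax p* = $50, q* = 158; post-tax q = 134; deadweight loss = $360.
Difference: $337.5 vs $360 → market B is larger by $22.5.

Market B, by $22.5.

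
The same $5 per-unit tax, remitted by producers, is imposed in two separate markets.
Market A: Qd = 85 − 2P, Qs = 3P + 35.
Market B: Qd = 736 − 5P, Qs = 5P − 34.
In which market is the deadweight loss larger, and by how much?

Market B, by $16.25.

Market A: pre-tax P* = $10, Q* = 65; post-tax Q = 59; deadweight loss = $15.
Market B: pre-tax P* = $77, Q* = 351; post-tax Q = 338.5; deadweight loss = $31.25.
Difference: $15 vs $31.25 → market B is larger by $16.25.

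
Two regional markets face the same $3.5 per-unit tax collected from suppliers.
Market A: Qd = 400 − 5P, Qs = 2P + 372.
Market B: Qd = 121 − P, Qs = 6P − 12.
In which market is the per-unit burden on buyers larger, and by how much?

Market B, by $2.

Market A: pre-tax P* = $4, Q* = 380; post-tax Q = 375; per-unit burden on buyers = $1.
Market B: pre-tax P* = $19, Q* = 102; post-tax Q = 99; per-unit burden on buyers = $3.
Difference: $1 vs $3 → market B is larger by $2.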